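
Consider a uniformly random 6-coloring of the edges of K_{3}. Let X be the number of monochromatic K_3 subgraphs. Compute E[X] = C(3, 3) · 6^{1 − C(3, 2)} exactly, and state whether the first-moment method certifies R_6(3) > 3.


E[X] = C(3, 3) · 6^{1 − 3} = 1 · 6^{−2} = 1/36.
As a reduced fraction: E[X] = 1/36 ≈ 0.0278.
Is E[X] < 1? YES.
Since E[X] < 1, there exists a 6-coloring of K_{3} with no monochromatic K_3; hence R_6(3) > 3.

E[X] = 1/36 ≈ 0.0278; E[X] < 1, so R_6(3) > 3.


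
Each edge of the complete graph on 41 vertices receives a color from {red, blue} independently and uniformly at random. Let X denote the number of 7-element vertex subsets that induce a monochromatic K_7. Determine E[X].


Let X = Σ_S X_S over the C(41, 7) = 22481940 subsets S of size 7, where X_S = 1 if the K_7 on S is monochromatic.
For a fixed S, the K_7 on S has C(7, 2) = 21 edges. P[all 21 edges red] = (1/2)^21, and likewise for blue, so P[monochromatic] = 2·(1/2)^21 = 2^{1 − 21} = 1/1048576.
By linearity: E[X] = C(41, 7) · 2^{1 − 21} = 22481940 · 1/1048576 = 5620485/262144.
Numerically: E[X] ≈ 21.4404.

E[X] = C(41,7)·2^(1−C(7,2)) = 5620485/262144 ≈ 21.4404.


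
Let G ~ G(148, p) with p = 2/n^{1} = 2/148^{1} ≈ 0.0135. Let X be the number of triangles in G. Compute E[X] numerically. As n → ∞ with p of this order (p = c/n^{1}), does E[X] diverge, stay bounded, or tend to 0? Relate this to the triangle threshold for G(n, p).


Number of potential triangles: C(148, 3) = 529396.
Each occurs with probability p³ ≈ (0.0135)³ ≈ 2.46777e-06.
By linearity: E[X] = C(148, 3)·p³ ≈ 529396 · 2.46777e-06 ≈ 1.306.
Here α = 1, so p = 2/n is exactly at the triangle threshold p ~ 1/n. Asymptotically E[X] → c³/6 = 2³/6 = 4/3 ≈ 1.333, a bounded constant. In this regime the triangle count is asymptotically Poisson(c³/6).

E[X] ≈ 1.306; in regime p = Θ(1/n^{1}) E[X] stays bounded (at the triangle threshold p ~ 1/n).


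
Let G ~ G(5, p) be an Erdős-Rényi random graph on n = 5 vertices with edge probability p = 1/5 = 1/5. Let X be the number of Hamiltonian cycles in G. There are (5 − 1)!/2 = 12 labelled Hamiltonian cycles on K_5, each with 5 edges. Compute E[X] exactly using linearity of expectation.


K_5 has (5 − 1)!/2 = 12 labelled Hamiltonian cycles.
For each such Hamiltonian cycle H, let X_H = 1 if all 5 edges of H are present in G. Then P[X_H = 1] = p^{5} = (1/5)^{5} = 1/3125.
By linearity: E[X] = Σ_H E[X_H] = 12 · p^{5} = 12 · 1/3125 = 12/3125.
Numerically: E[X] ≈ 0.00384.

E[X] = 12 · (1/5)^{5} = 12/3125 ≈ 0.00384.


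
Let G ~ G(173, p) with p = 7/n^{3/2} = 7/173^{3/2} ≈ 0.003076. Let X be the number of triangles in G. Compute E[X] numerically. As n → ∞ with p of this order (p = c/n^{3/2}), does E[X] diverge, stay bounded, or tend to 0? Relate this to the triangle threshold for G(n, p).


Number of potential triangles: C(173, 3) = 848046.
Each occurs with probability p³ ≈ (0.003076)³ ≈ 2.911298e-08.
By linearity: E[X] = C(173, 3)·p³ ≈ 848046 · 2.911298e-08 ≈ 0.0247.
Since α = 3/2 > 1, p = c/n^{3/2} = o(1/n) is below the triangle threshold p ~ 1/n. Asymptotically E[X] ~ (c³/6)·n^{3(1−α)} = (7³/6)·n^{-1.5} → 0, so by Markov's inequality G has no triangles w.h.p.

E[X] ≈ 0.0247; in regime p = Θ(1/n^{3/2}) E[X] tends to 0 (below the triangle threshold p ~ 1/n).


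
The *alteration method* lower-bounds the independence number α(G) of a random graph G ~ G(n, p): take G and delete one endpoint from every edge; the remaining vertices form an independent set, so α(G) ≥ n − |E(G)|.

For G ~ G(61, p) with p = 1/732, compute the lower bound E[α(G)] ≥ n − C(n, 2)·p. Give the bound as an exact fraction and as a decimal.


E[|E(G)|] = C(61, 2)·p = 1830 · (1/732) = 5/2.
E[α(G)] ≥ n − E[|E(G)|] = 61 − 5/2 = 117/2.
Numerically: ≈ 58.5000.
(This is only a lower bound; the true E[α(G)] may be larger.)

E[α(G)] ≥ 117/2 ≈ 58.5000.


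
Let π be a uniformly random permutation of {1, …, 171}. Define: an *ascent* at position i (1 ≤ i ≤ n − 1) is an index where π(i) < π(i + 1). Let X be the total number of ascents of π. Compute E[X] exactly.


Write X = Σ X_I over i = 1, …, 170, with X_I the indicator of one ascent.
There are 170 indicators.
For each fixed i, the pair (π(i), π(i+1)) is a uniformly random ordered pair of distinct values from {1, …, 171}; by symmetry P[π(i) < π(i+1)] = 1/2.
By linearity: E[X] = 170 · (1/2) = (171 − 1) · (1/2) = 85 ≈ 85.000.

E[X] = 85 = 85.000.


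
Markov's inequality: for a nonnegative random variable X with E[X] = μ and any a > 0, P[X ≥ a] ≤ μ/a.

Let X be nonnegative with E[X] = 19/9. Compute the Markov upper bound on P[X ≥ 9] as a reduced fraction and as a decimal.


μ = E[X] = 19/9, a = 9.
Markov: P[X ≥ 9] ≤ μ/a = (19/9)/9 = 19/81.
Numerically: ≈ 0.2346.
(Since a = 9 > μ = 2.1111, the bound 19/81 is < 1 and informative.)

P[X ≥ 9] ≤ 19/81 ≈ 0.2346.


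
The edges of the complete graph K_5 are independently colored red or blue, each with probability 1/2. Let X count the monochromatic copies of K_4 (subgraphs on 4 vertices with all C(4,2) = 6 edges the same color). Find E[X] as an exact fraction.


Let X = Σ_S X_S over the C(5, 4) = 5 subsets S of size 4, where X_S = 1 if the K_4 on S is monochromatic.
For a fixed S, the K_4 on S has C(4, 2) = 6 edges. P[all 6 edges red] = (1/2)^6, and likewise for blue, so P[monochromatic] = 2·(1/2)^6 = 2^{1 − 6} = 1/32.
By linearity: E[X] = C(5, 4) · 2^{1 − 6} = 5 · 1/32 = 5/32.
Numerically: E[X] ≈ 0.156.

E[X] = C(5,4)·2^(1−C(4,2)) = 5/32 ≈ 0.156.


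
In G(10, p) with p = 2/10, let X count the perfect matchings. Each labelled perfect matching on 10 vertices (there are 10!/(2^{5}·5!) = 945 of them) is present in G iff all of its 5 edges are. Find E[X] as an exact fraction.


K_10 has 10!/(2^{5}·5!) = 945 labelled perfect matchings.
For each such perfect matching H, let X_H = 1 if all 5 edges of H are present in G. Then P[X_H = 1] = p^{5} = (1/5)^{5} = 1/3125.
By linearity: E[X] = Σ_H E[X_H] = 945 · p^{5} = 945 · 1/3125 = 189/625.
Numerically: E[X] ≈ 0.3024.

E[X] = 945 · (1/5)^{5} = 189/625 ≈ 0.3024.


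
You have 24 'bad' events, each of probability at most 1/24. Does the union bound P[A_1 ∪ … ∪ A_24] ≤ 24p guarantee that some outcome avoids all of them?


Union bound: P[∪_{i=1}^{24} A_i] ≤ Σ_i P[A_i] ≤ 24·p = 24·(1/24) = 1.
Numerically: 1 ≈ 1.000.
Is 1 < 1? NO.
Since the bound 1 is ≥ 1, the union bound is uninformative here; it does NOT by itself certify existence.

24·p = 1 ≈ 1.000; existence NOT certified by the union bound.


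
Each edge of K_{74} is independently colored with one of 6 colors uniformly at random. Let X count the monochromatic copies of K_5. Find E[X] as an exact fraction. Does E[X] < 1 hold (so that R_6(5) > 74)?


E[X] = C(74, 5) · 6^{1 − 10} = 16108764 · 6^{−9} = 16108764/10077696.
As a reduced fraction: E[X] = 1342397/839808 ≈ 1.59846.
Is E[X] < 1? NO.
Since E[X] ≥ 1, the first-moment bound is inconclusive at n = 74; it does NOT by itself certify R_6(5) > 74.

E[X] = 1342397/839808 ≈ 1.59846; E[X] ≥ 1; first-moment method inconclusive here.


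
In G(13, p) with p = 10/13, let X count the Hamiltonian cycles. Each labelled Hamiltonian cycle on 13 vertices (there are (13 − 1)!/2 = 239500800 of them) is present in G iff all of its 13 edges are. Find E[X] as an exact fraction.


K_13 has (13 − 1)!/2 = 239500800 labelled Hamiltonian cycles.
For each such Hamiltonian cycle H, let X_H = 1 if all 13 edges of H are present in G. Then P[X_H = 1] = p^{13} = (10/13)^{13} = 10000000000000/302875106592253.
By linearity of expectation: E[X] = Σ_H E[X_H] = 239500800 · p^{13} = 239500800 · 10000000000000/302875106592253 = 2395008000000000000000/302875106592253.
Numerically: E[X] ≈ 7.9076e+06.

E[X] = 239500800 · (10/13)^{13} = 2395008000000000000000/302875106592253 ≈ 7.9076e+06.


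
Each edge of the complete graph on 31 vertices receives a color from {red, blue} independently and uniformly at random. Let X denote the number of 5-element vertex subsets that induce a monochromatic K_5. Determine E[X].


Let X = Σ_S X_S over the C(31, 5) = 169911 subsets S of size 5, where X_S = 1 if the K_5 on S is monochromatic.
For a fixed S, the K_5 on S has C(5, 2) = 10 edges. P[all 10 edges red] = (1/2)^10, and likewise for blue, so P[monochromatic] = 2·(1/2)^10 = 2^{1 − 10} = 1/512.
By linearity of expectation: E[X] = C(31, 5) · 2^{1 − 10} = 169911 · 1/512 = 169911/512.
Numerically: E[X] ≈ 331.8574.

E[X] = C(31,5)·2^(1−C(5,2)) = 169911/512 ≈ 331.8574.


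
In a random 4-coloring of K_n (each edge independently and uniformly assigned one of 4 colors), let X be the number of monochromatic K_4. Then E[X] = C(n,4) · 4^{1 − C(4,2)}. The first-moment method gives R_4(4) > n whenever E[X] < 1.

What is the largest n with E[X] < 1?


We need C(n, 4) · 4^{1 − 6} < 1, i.e. C(n, 4) < 4^{6 − 1} = 1024.
Check values of n near the boundary:
  n = 13: C(13, 4) = 715; 715 < 1024? YES
  n = 14: C(14, 4) = 1001; 1001 < 1024? YES
  n = 15: C(15, 4) = 1365; 1365 < 1024? NO
  n = 16: C(16, 4) = 1820; 1820 < 1024? NO
  n = 17: C(17, 4) = 2380; 2380 < 1024? NO
The largest n with C(n, 4) < 1024 is n = 14 (where E[X] = 1001/1024 ≈ 0.9775). Hence R_4(4) > 14, i.e. R_4(4) ≥ 15.

Largest n = 14; hence R_4(4) > 14.


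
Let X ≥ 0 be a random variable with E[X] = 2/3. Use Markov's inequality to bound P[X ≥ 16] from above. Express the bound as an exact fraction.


μ = E[X] = 2/3, a = 16.
Markov: P[X ≥ 16] ≤ μ/a = (2/3)/16 = 1/24.
Numerically: ≈ 0.0417.
(Since a = 16 > μ = 0.6667, the bound 1/24 is < 1 and informative.)

P[X ≥ 16] ≤ 1/24 ≈ 0.0417.


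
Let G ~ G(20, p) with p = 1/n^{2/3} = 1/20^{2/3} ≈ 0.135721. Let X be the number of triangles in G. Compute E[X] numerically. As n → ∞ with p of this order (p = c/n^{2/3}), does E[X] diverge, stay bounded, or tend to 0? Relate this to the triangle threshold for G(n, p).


Number of potential triangles: C(20, 3) = 1140.
Each occurs with probability p³ ≈ (0.135721)³ ≈ 2.50000000e-03.
By linearity: E[X] = C(20, 3)·p³ ≈ 1140 · 2.50000000e-03 ≈ 2.850000.
Since α = 2/3 < 1, p = c/n^{2/3} ≫ 1/n is above the triangle threshold p ~ 1/n. Asymptotically E[X] ~ (c³/6)·n^{3(1−α)} = (1³/6)·n^{1} → ∞; triangles are abundant w.h.p.

E[X] ≈ 2.850000; in regime p = Θ(1/n^{2/3}) E[X] diverges (above the triangle threshold p ~ 1/n).


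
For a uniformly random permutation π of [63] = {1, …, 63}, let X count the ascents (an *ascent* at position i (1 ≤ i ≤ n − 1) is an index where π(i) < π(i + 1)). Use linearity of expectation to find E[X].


Write X = Σ X_I over i = 1, …, 62, with X_I the indicator of one ascent.
There are 62 indicators.
For each fixed i, the pair (π(i), π(i+1)) is a uniformly random ordered pair of distinct values from {1, …, 63}; by symmetry P[π(i) < π(i+1)] = 1/2.
By linearity: E[X] = 62 · (1/2) = (63 − 1) · (1/2) = 31 ≈ 31.000.

E[X] = 31 = 31.000.


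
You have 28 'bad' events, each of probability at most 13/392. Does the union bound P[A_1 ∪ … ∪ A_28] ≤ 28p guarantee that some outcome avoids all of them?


Union bound: P[∪_{i=1}^{28} A_i] ≤ Σ_i P[A_i] ≤ 28·p = 28·(13/392) = 13/14.
Numerically: 13/14 ≈ 0.9286.
Is 13/14 < 1? YES.
Since P[∪ A_i] ≤ 13/14 < 1, the complement has P[∩ A_i^c] ≥ 1 − 13/14 = 1/14 > 0, so some outcome avoids every A_i.

28·p = 13/14 ≈ 0.9286; existence CERTIFIED by the union bound.


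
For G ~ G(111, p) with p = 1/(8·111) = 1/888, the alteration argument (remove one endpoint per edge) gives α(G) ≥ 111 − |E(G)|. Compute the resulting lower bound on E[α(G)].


E[|E(G)|] = C(111, 2)·p = 6105 · (1/888) = 55/8.
E[α(G)] ≥ n − E[|E(G)|] = 111 − 55/8 = 833/8.
Numerically: ≈ 104.12500.
(This is only a lower bound; the true E[α(G)] may be larger.)

E[α(G)] ≥ 833/8 ≈ 104.12500.


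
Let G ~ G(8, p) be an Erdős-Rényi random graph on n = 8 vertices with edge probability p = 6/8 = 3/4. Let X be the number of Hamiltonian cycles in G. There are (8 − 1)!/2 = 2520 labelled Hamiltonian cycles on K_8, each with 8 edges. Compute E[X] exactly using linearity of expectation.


K_8 has (8 − 1)!/2 = 2520 labelled Hamiltonian cycles.
For each such Hamiltonian cycle H, let X_H = 1 if all 8 edges of H are present in G. Then P[X_H = 1] = p^{8} = (3/4)^{8} = 6561/65536.
By linearity: E[X] = Σ_H E[X_H] = 2520 · p^{8} = 2520 · 6561/65536 = 2066715/8192.
Numerically: E[X] ≈ 252.28.

E[X] = 2520 · (3/4)^{8} = 2066715/8192 ≈ 252.28.


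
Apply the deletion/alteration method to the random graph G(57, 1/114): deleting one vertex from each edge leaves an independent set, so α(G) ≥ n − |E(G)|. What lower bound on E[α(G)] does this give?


E[|E(G)|] = C(57, 2)·p = 1596 · (1/114) = 14.
E[α(G)] ≥ n − E[|E(G)|] = 57 − 14 = 43.
Numerically: ≈ 43.0000.
(This is only a lower bound; the true E[α(G)] may be larger.)

E[α(G)] ≥ 43 ≈ 43.0000.


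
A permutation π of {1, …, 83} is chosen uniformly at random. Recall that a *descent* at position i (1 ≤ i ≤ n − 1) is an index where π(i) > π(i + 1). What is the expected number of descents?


Write X = Σ X_I over i = 1, …, 82, with X_I the indicator of one descent.
There are 82 indicators.
For each fixed i, the pair (π(i), π(i+1)) is a uniformly random ordered pair of distinct values from {1, …, 83}; by symmetry P[π(i) > π(i+1)] = 1/2.
By linearity: E[X] = 82 · (1/2) = (83 − 1) · (1/2) = 41 ≈ 41.000.

E[X] = 41 = 41.000.


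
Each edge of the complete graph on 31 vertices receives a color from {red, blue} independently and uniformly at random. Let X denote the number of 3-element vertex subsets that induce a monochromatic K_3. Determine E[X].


Let X = Σ_S X_S over the C(31, 3) = 4495 subsets S of size 3, where X_S = 1 if the K_3 on S is monochromatic.
For a fixed S, the K_3 on S has C(3, 2) = 3 edges. P[all 3 edges red] = (1/2)^3, and likewise for blue, so P[monochromatic] = 2·(1/2)^3 = 2^{1 − 3} = 1/4.
Summing: E[X] = C(31, 3) · 2^{1 − 3} = 4495 · 1/4 = 4495/4.
Numerically: E[X] ≈ 1123.750000.

E[X] = C(31,3)·2^(1−C(3,2)) = 4495/4 ≈ 1123.750000.


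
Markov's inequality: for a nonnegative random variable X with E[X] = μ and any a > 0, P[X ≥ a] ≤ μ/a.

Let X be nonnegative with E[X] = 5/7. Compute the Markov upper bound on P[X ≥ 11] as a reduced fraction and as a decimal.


μ = E[X] = 5/7, a = 11.
Markov: P[X ≥ 11] ≤ μ/a = (5/7)/11 = 5/77.
Numerically: ≈ 0.064935.
(Since a = 11 > μ = 0.714286, the bound 5/77 is < 1 and informative.)

P[X ≥ 11] ≤ 5/77 ≈ 0.064935.


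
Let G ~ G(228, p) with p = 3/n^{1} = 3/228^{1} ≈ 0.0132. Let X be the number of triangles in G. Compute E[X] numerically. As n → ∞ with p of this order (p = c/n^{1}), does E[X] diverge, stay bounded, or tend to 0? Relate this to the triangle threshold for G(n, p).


Number of potential triangles: C(228, 3) = 1949476.
Each occurs with probability p³ ≈ (0.0132)³ ≈ 2.27803e-06.
By linearity: E[X] = C(228, 3)·p³ ≈ 1949476 · 2.27803e-06 ≈ 4.441.
Here α = 1, so p = 3/n is exactly at the triangle threshold p ~ 1/n. Asymptotically E[X] → c³/6 = 3³/6 = 9/2 ≈ 4.500, a bounded constant. In this regime the triangle count is asymptotically Poisson(c³/6).

E[X] ≈ 4.441; in regime p = Θ(1/n^{1}) E[X] stays bounded (at the triangle threshold p ~ 1/n).


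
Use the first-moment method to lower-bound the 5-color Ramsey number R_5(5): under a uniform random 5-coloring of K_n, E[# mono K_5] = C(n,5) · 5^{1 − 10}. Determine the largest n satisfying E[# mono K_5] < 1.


We need C(n, 5) · 5^{1 − 10} < 1, i.e. C(n, 5) < 5^{10 − 1} = 1953125.
Check values of n near the boundary:
  n = 47: C(47, 5) = 1533939; 1533939 < 1953125? YES
  n = 48: C(48, 5) = 1712304; 1712304 < 1953125? YES
  n = 49: C(49, 5) = 1906884; 1906884 < 1953125? YES
  n = 50: C(50, 5) = 2118760; 2118760 < 1953125? NO
  n = 51: C(51, 5) = 2349060; 2349060 < 1953125? NO
  n = 52: C(52, 5) = 2598960; 2598960 < 1953125? NO
The largest n with C(n, 5) < 1953125 is n = 49 (where E[X] = 1906884/1953125 ≈ 0.976). Hence R_5(5) > 49, i.e. R_5(5) ≥ 50.

Largest n = 49; hence R_5(5) > 49.


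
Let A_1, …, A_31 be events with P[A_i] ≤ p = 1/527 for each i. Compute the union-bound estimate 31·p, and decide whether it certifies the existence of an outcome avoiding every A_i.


Union bound: P[∪_{i=1}^{31} A_i] ≤ Σ_i P[A_i] ≤ 31·p = 31·(1/527) = 1/17.
Numerically: 1/17 ≈ 0.0588235.
Is 1/17 < 1? YES.
Since P[∪ A_i] ≤ 1/17 < 1, the complement has P[∩ A_i^c] ≥ 1 − 1/17 = 16/17 > 0, so some outcome avoids every A_i.

31·p = 1/17 ≈ 0.0588235; existence CERTIFIED by the union bound.


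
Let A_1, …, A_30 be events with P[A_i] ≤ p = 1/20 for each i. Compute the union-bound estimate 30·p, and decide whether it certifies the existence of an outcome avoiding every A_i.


Union bound: P[∪_{i=1}^{30} A_i] ≤ Σ_i P[A_i] ≤ 30·p = 30·(1/20) = 3/2.
Numerically: 3/2 ≈ 1.500000.
Is 3/2 < 1? NO.
Since the bound 3/2 is ≥ 1, the union bound is uninformative here; it does NOT by itself certify existence.

30·p = 3/2 ≈ 1.500000; existence NOT certified by the union bound.


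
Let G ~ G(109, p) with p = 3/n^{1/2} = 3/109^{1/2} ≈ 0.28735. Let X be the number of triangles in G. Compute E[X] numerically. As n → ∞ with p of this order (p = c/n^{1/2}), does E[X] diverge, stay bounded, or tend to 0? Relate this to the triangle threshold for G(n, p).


Number of potential triangles: C(109, 3) = 209934.
Each occurs with probability p³ ≈ (0.28735)³ ≈ 2.3725972e-02.
By linearity: E[X] = C(109, 3)·p³ ≈ 209934 · 2.3725972e-02 ≈ 4980.88825.
Since α = 1/2 < 1, p = c/n^{1/2} ≫ 1/n is above the triangle threshold p ~ 1/n. Asymptotically E[X] ~ (c³/6)·n^{3(1−α)} = (3³/6)·n^{1.5} → ∞; triangles are abundant w.h.p.

E[X] ≈ 4980.88825; in regime p = Θ(1/n^{1/2}) E[X] diverges (above the triangle threshold p ~ 1/n).


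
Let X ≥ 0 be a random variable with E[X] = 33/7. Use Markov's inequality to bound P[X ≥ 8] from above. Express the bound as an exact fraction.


μ = E[X] = 33/7, a = 8.
Markov: P[X ≥ 8] ≤ μ/a = (33/7)/8 = 33/56.
Numerically: ≈ 0.589286.
(Since a = 8 > μ = 4.714286, the bound 33/56 is < 1 and informative.)

P[X ≥ 8] ≤ 33/56 ≈ 0.589286.


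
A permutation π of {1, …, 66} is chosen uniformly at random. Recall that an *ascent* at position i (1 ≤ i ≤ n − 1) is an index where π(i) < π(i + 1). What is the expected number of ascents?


Write X = Σ X_I over i = 1, …, 65, with X_I the indicator of one ascent.
There are 65 indicators.
For each fixed i, the pair (π(i), π(i+1)) is a uniformly random ordered pair of distinct values from {1, …, 66}; by symmetry P[π(i) < π(i+1)] = 1/2.
By linearity: E[X] = 65 · (1/2) = (66 − 1) · (1/2) = 65/2 ≈ 32.5000.

E[X] = 65/2 = 32.5000.


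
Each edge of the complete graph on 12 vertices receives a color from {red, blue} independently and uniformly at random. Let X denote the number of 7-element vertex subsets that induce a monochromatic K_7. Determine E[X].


Let X = Σ_S X_S over the C(12, 7) = 792 subsets S of size 7, where X_S = 1 if the K_7 on S is monochromatic.
For a fixed S, the K_7 on S has C(7, 2) = 21 edges. P[all 21 edges red] = (1/2)^21, and likewise for blue, so P[monochromatic] = 2·(1/2)^21 = 2^{1 − 21} = 1/1048576.
By linearity of expectation: E[X] = C(12, 7) · 2^{1 − 21} = 792 · 1/1048576 = 99/131072.
Numerically: E[X] ≈ 0.001.

E[X] = C(12,7)·2^(1−C(7,2)) = 99/131072 ≈ 0.001.


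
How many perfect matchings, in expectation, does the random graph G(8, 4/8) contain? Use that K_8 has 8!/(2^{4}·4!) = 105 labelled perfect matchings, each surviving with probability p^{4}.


K_8 has 8!/(2^{4}·4!) = 105 labelled perfect matchings.
For each such perfect matching H, let X_H = 1 if all 4 edges of H are present in G. Then P[X_H = 1] = p^{4} = (1/2)^{4} = 1/16.
By linearity: E[X] = Σ_H E[X_H] = 105 · p^{4} = 105 · 1/16 = 105/16.
Numerically: E[X] ≈ 6.5625.

E[X] = 105 · (1/2)^{4} = 105/16 ≈ 6.5625.


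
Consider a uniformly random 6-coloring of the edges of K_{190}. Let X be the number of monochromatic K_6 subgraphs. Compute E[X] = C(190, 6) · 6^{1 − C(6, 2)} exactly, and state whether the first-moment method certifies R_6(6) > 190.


E[X] = C(190, 6) · 6^{1 − 15} = 60334683255 · 6^{−14} = 60334683255/78364164096.
As a reduced fraction: E[X] = 6703853695/8707129344 ≈ 0.76993.
Is E[X] < 1? YES.
Since E[X] < 1, there exists a 6-coloring of K_{190} with no monochromatic K_6; hence R_6(6) > 190.

E[X] = 6703853695/8707129344 ≈ 0.76993; E[X] < 1, so R_6(6) > 190.


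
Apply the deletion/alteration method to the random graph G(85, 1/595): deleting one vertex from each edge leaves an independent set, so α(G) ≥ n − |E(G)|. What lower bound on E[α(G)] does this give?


E[|E(G)|] = C(85, 2)·p = 3570 · (1/595) = 6.
E[α(G)] ≥ n − E[|E(G)|] = 85 − 6 = 79.
Numerically: ≈ 79.00000.
(This is only a lower bound; the true E[α(G)] may be larger.)

E[α(G)] ≥ 79 ≈ 79.00000.


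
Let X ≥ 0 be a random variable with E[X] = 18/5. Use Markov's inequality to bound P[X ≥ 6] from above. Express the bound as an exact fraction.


μ = E[X] = 18/5, a = 6.
Markov: P[X ≥ 6] ≤ μ/a = (18/5)/6 = 3/5.
Numerically: ≈ 0.60000.
(Since a = 6 > μ = 3.60000, the bound 3/5 is < 1 and informative.)

P[X ≥ 6] ≤ 3/5 ≈ 0.60000.


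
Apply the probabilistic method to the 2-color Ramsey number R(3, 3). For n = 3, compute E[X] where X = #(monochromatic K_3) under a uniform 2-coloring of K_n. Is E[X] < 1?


E[X] = C(3, 3) · 2^{1 − 3} = 1 · 2^{−2} = 1/4.
As a reduced fraction: E[X] = 1/4 ≈ 0.250.
Is E[X] < 1? YES.
Since E[X] < 1, there exists a 2-coloring of K_{3} with no monochromatic K_3; hence R(3, 3) > 3.

E[X] = 1/4 ≈ 0.250; E[X] < 1, so R(3, 3) > 3.


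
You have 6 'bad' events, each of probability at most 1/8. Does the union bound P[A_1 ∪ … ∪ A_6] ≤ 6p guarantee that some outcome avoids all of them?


Union bound: P[∪_{i=1}^{6} A_i] ≤ Σ_i P[A_i] ≤ 6·p = 6·(1/8) = 3/4.
Numerically: 3/4 ≈ 0.75000.
Is 3/4 < 1? YES.
Since P[∪ A_i] ≤ 3/4 < 1, the complement has P[∩ A_i^c] ≥ 1 − 3/4 = 1/4 > 0, so some outcome avoids every A_i.

6·p = 3/4 ≈ 0.75000; existence CERTIFIED by the union bound.


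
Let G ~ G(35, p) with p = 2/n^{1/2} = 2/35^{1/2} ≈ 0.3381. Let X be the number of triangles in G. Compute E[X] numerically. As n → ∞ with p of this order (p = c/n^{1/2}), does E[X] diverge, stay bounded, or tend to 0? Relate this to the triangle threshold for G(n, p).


Number of potential triangles: C(35, 3) = 6545.
Each occurs with probability p³ ≈ (0.3381)³ ≈ 3.863562e-02.
By linearity: E[X] = C(35, 3)·p³ ≈ 6545 · 3.863562e-02 ≈ 252.8702.
Since α = 1/2 < 1, p = c/n^{1/2} ≫ 1/n is above the triangle threshold p ~ 1/n. Asymptotically E[X] ~ (c³/6)·n^{3(1−α)} = (2³/6)·n^{1.5} → ∞; triangles are abundant w.h.p.

E[X] ≈ 252.8702; in regime p = Θ(1/n^{1/2}) E[X] diverges (above the triangle threshold p ~ 1/n).


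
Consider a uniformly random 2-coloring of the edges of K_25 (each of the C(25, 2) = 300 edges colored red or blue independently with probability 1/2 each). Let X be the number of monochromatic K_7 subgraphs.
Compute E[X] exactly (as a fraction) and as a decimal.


Let X = Σ_S X_S over the C(25, 7) = 480700 subsets S of size 7, where X_S = 1 if the K_7 on S is monochromatic.
For a fixed S, the K_7 on S has C(7, 2) = 21 edges. P[all 21 edges red] = (1/2)^21, and likewise for blue, so P[monochromatic] = 2·(1/2)^21 = 2^{1 − 21} = 1/1048576.
By linearity of expectation: E[X] = C(25, 7) · 2^{1 − 21} = 480700 · 1/1048576 = 120175/262144.
Numerically: E[X] ≈ 0.458431.

E[X] = C(25,7)·2^(1−C(7,2)) = 120175/262144 ≈ 0.458431.


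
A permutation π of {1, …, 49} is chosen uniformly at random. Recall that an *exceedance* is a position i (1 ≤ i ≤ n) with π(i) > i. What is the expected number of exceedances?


Write X = Σ_{i=1}^{49} X_i, where X_i = 1_{π(i) > i}.
For each fixed i, π(i) is uniform over {1, …, 49} (marginal of a uniform permutation), so P[π(i) > i] = (n − i)/n. Summing: Σ_{i=1}^{49} (n − i)/n = (0 + 1 + … + 48)/49 = 49(49 − 1)/(2·49) = (49 − 1)/2.
Hence E[X] = Σ_{i=1}^{49} (49 − i)/49 = 24 ≈ 24.000000.

E[X] = 24 = 24.000000.


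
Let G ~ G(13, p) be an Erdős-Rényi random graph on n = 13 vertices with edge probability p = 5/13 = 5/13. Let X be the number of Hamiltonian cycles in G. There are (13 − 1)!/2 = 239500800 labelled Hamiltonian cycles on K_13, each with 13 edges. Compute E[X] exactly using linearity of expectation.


K_13 has (13 − 1)!/2 = 239500800 labelled Hamiltonian cycles.
For each such Hamiltonian cycle H, let X_H = 1 if all 13 edges of H are present in G. Then P[X_H = 1] = p^{13} = (5/13)^{13} = 1220703125/302875106592253.
By linearity: E[X] = Σ_H E[X_H] = 239500800 · p^{13} = 239500800 · 1220703125/302875106592253 = 292359375000000000/302875106592253.
Numerically: E[X] ≈ 965.

E[X] = 239500800 · (5/13)^{13} = 292359375000000000/302875106592253 ≈ 965.


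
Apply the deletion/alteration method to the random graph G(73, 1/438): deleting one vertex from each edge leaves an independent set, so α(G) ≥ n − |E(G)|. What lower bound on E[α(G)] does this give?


E[|E(G)|] = C(73, 2)·p = 2628 · (1/438) = 6.
E[α(G)] ≥ n − E[|E(G)|] = 73 − 6 = 67.
Numerically: ≈ 67.000.
(This is only a lower bound; the true E[α(G)] may be larger.)

E[α(G)] ≥ 67 ≈ 67.000.


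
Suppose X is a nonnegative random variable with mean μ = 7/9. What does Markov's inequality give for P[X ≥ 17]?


μ = E[X] = 7/9, a = 17.
Markov: P[X ≥ 17] ≤ μ/a = (7/9)/17 = 7/153.
Numerically: ≈ 0.0458.
(Since a = 17 > μ = 0.7778, the bound 7/153 is < 1 and informative.)

P[X ≥ 17] ≤ 7/153 ≈ 0.0458.


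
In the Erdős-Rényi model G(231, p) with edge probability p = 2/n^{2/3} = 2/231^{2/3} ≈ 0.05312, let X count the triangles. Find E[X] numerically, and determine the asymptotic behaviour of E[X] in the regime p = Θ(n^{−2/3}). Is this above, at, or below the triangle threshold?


Number of potential triangles: C(231, 3) = 2027795.
Each occurs with probability p³ ≈ (0.05312)³ ≈ 1.499222e-04.
By linearity: E[X] = C(231, 3)·p³ ≈ 2027795 · 1.499222e-04 ≈ 304.0115.
Since α = 2/3 < 1, p = c/n^{2/3} ≫ 1/n is above the triangle threshold p ~ 1/n. Asymptotically E[X] ~ (c³/6)·n^{3(1−α)} = (2³/6)·n^{1} → ∞; triangles are abundant w.h.p.

E[X] ≈ 304.0115; in regime p = Θ(1/n^{2/3}) E[X] diverges (above the triangle threshold p ~ 1/n).


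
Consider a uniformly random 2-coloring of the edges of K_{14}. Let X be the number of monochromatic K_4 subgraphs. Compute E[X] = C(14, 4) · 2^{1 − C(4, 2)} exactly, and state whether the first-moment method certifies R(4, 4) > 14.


E[X] = C(14, 4) · 2^{1 − 6} = 1001 · 2^{−5} = 1001/32.
As a reduced fraction: E[X] = 1001/32 ≈ 31.2812500.
Is E[X] < 1? NO.
Since E[X] ≥ 1, the first-moment bound is inconclusive at n = 14; it does NOT by itself certify R(4, 4) > 14.

E[X] = 1001/32 ≈ 31.2812500; E[X] ≥ 1; first-moment method inconclusive here.


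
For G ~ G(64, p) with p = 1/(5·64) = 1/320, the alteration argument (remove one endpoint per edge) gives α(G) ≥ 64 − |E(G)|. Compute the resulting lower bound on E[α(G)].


E[|E(G)|] = C(64, 2)·p = 2016 · (1/320) = 63/10.
E[α(G)] ≥ n − E[|E(G)|] = 64 − 63/10 = 577/10.
Numerically: ≈ 57.7000.
(This is only a lower bound; the true E[α(G)] may be larger.)

E[α(G)] ≥ 577/10 ≈ 57.7000.


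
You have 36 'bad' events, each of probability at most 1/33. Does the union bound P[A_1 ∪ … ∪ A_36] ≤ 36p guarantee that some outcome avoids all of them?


Union bound: P[∪_{i=1}^{36} A_i] ≤ Σ_i P[A_i] ≤ 36·p = 36·(1/33) = 12/11.
Numerically: 12/11 ≈ 1.091.
Is 12/11 < 1? NO.
Since the bound 12/11 is ≥ 1, the union bound is uninformative here; it does NOT by itself certify existence.

36·p = 12/11 ≈ 1.091; existence NOT certified by the union bound.


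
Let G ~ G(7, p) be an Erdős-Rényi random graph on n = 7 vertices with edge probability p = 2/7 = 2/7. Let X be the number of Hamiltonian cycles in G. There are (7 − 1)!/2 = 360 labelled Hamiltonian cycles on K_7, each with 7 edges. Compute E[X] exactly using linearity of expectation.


K_7 has (7 − 1)!/2 = 360 labelled Hamiltonian cycles.
For each such Hamiltonian cycle H, let X_H = 1 if all 7 edges of H are present in G. Then P[X_H = 1] = p^{7} = (2/7)^{7} = 128/823543.
By linearity: E[X] = Σ_H E[X_H] = 360 · p^{7} = 360 · 128/823543 = 46080/823543.
Numerically: E[X] ≈ 0.056.

E[X] = 360 · (2/7)^{7} = 46080/823543 ≈ 0.056.


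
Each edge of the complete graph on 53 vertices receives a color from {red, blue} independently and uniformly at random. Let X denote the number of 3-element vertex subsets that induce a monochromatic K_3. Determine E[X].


Let X = Σ_S X_S over the C(53, 3) = 23426 subsets S of size 3, where X_S = 1 if the K_3 on S is monochromatic.
For a fixed S, the K_3 on S has C(3, 2) = 3 edges. P[all 3 edges red] = (1/2)^3, and likewise for blue, so P[monochromatic] = 2·(1/2)^3 = 2^{1 − 3} = 1/4.
Summing: E[X] = C(53, 3) · 2^{1 − 3} = 23426 · 1/4 = 11713/2.
Numerically: E[X] ≈ 5856.5000.

E[X] = C(53,3)·2^(1−C(3,2)) = 11713/2 ≈ 5856.5000.


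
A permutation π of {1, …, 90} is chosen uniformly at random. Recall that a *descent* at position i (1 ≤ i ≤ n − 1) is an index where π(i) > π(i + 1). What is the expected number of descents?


Write X = Σ X_I over i = 1, …, 89, with X_I the indicator of one descent.
There are 89 indicators.
For each fixed i, the pair (π(i), π(i+1)) is a uniformly random ordered pair of distinct values from {1, …, 90}; by symmetry P[π(i) > π(i+1)] = 1/2.
By linearity: E[X] = 89 · (1/2) = (90 − 1) · (1/2) = 89/2 ≈ 44.5000.

E[X] = 89/2 = 44.5000.


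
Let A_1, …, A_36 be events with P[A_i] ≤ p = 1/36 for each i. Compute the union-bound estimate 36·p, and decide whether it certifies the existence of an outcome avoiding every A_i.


Union bound: P[∪_{i=1}^{36} A_i] ≤ Σ_i P[A_i] ≤ 36·p = 36·(1/36) = 1.
Numerically: 1 ≈ 1.000.
Is 1 < 1? NO.
Since the bound 1 is ≥ 1, the union bound is uninformative here; it does NOT by itself certify existence.

36·p = 1 ≈ 1.000; existence NOT certified by the union bound.


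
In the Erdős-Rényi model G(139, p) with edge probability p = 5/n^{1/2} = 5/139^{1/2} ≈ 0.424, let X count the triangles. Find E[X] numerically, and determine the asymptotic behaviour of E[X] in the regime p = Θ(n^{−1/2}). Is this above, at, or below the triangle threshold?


Number of potential triangles: C(139, 3) = 437989.
Each occurs with probability p³ ≈ (0.424)³ ≈ 7.62760e-02.
By linearity: E[X] = C(139, 3)·p³ ≈ 437989 · 7.62760e-02 ≈ 33408.041.
Since α = 1/2 < 1, p = c/n^{1/2} ≫ 1/n is above the triangle threshold p ~ 1/n. Asymptotically E[X] ~ (c³/6)·n^{3(1−α)} = (5³/6)·n^{1.5} → ∞; triangles are abundant w.h.p.

E[X] ≈ 33408.041; in regime p = Θ(1/n^{1/2}) E[X] diverges (above the triangle threshold p ~ 1/n).


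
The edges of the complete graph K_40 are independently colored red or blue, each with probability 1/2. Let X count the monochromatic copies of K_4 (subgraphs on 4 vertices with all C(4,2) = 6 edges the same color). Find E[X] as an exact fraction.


Let X = Σ_S X_S over the C(40, 4) = 91390 subsets S of size 4, where X_S = 1 if the K_4 on S is monochromatic.
For a fixed S, the K_4 on S has C(4, 2) = 6 edges. P[all 6 edges red] = (1/2)^6, and likewise for blue, so P[monochromatic] = 2·(1/2)^6 = 2^{1 − 6} = 1/32.
By linearity of expectation: E[X] = C(40, 4) · 2^{1 − 6} = 91390 · 1/32 = 45695/16.
Numerically: E[X] ≈ 2855.938.

E[X] = C(40,4)·2^(1−C(4,2)) = 45695/16 ≈ 2855.938.


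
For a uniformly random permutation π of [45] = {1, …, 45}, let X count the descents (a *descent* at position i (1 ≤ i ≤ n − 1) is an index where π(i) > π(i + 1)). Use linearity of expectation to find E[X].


Write X = Σ X_I over i = 1, …, 44, with X_I the indicator of one descent.
There are 44 indicators.
For each fixed i, the pair (π(i), π(i+1)) is a uniformly random ordered pair of distinct values from {1, …, 45}; by symmetry P[π(i) > π(i+1)] = 1/2.
By linearity: E[X] = 44 · (1/2) = (45 − 1) · (1/2) = 22 ≈ 22.000000.

E[X] = 22 = 22.000000.


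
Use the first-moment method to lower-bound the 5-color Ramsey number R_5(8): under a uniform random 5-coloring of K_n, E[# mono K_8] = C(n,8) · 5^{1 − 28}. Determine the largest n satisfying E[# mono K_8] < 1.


We need C(n, 8) · 5^{1 − 28} < 1, i.e. C(n, 8) < 5^{28 − 1} = 7450580596923828125.
Check values of n near the boundary:
  n = 860: C(860, 8) = 7182671140665308145; 7182671140665308145 < 7450580596923828125? YES
  n = 861: C(861, 8) = 7250034996615275865; 7250034996615275865 < 7450580596923828125? YES
  n = 862: C(862, 8) = 7317951015318931845; 7317951015318931845 < 7450580596923828125? YES
  n = 863: C(863, 8) = 7386423071602617757; 7386423071602617757 < 7450580596923828125? YES
  n = 864: C(864, 8) = 7455455062926006708; 7455455062926006708 < 7450580596923828125? NO
  n = 865: C(865, 8) = 7525050909487743060; 7525050909487743060 < 7450580596923828125? NO
The largest n with C(n, 8) < 7450580596923828125 is n = 863 (where E[X] = 7386423071602617757/7450580596923828125 ≈ 0.991389). Hence R_5(8) > 863, i.e. R_5(8) ≥ 864.

Largest n = 863; hence R_5(8) > 863.


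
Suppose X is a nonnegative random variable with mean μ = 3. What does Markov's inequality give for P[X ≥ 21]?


μ = E[X] = 3, a = 21.
Markov: P[X ≥ 21] ≤ μ/a = (3)/21 = 1/7.
Numerically: ≈ 0.14286.
(Since a = 21 > μ = 3.00000, the bound 1/7 is < 1 and informative.)

P[X ≥ 21] ≤ 1/7 ≈ 0.14286.


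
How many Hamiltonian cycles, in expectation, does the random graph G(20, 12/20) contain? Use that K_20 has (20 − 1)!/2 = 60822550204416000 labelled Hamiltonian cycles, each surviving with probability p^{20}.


K_20 has (20 − 1)!/2 = 60822550204416000 labelled Hamiltonian cycles.
For each such Hamiltonian cycle H, let X_H = 1 if all 20 edges of H are present in G. Then P[X_H = 1] = p^{20} = (3/5)^{20} = 3486784401/95367431640625.
Summing the indicators: E[X] = Σ_H E[X_H] = 60822550204416000 · p^{20} = 60822550204416000 · 3486784401/95367431640625 = 1696600954254376560918528/762939453125.
Numerically: E[X] ≈ 2.224e+12.

E[X] = 60822550204416000 · (3/5)^{20} = 1696600954254376560918528/762939453125 ≈ 2.224e+12.


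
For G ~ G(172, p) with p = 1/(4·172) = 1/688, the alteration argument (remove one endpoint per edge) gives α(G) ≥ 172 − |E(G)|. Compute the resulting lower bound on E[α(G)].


E[|E(G)|] = C(172, 2)·p = 14706 · (1/688) = 171/8.
E[α(G)] ≥ n − E[|E(G)|] = 172 − 171/8 = 1205/8.
Numerically: ≈ 150.6250.
(This is only a lower bound; the true E[α(G)] may be larger.)

E[α(G)] ≥ 1205/8 ≈ 150.6250.


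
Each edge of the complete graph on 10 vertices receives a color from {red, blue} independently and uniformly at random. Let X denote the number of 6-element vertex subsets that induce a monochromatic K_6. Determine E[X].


Let X = Σ_S X_S over the C(10, 6) = 210 subsets S of size 6, where X_S = 1 if the K_6 on S is monochromatic.
For a fixed S, the K_6 on S has C(6, 2) = 15 edges. P[all 15 edges red] = (1/2)^15, and likewise for blue, so P[monochromatic] = 2·(1/2)^15 = 2^{1 − 15} = 1/16384.
By linearity: E[X] = C(10, 6) · 2^{1 − 15} = 210 · 1/16384 = 105/8192.
Numerically: E[X] ≈ 0.0128.

E[X] = C(10,6)·2^(1−C(6,2)) = 105/8192 ≈ 0.0128.


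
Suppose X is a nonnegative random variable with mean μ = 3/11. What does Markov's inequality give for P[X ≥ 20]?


μ = E[X] = 3/11, a = 20.
Markov: P[X ≥ 20] ≤ μ/a = (3/11)/20 = 3/220.
Numerically: ≈ 0.013636.
(Since a = 20 > μ = 0.272727, the bound 3/220 is < 1 and informative.)

P[X ≥ 20] ≤ 3/220 ≈ 0.013636.


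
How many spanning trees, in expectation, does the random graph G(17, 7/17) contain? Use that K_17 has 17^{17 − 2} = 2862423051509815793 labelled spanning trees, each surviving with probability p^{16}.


K_17 has 17^{17 − 2} = 2862423051509815793 labelled spanning trees.
For each such spanning tree H, let X_H = 1 if all 16 edges of H are present in G. Then P[X_H = 1] = p^{16} = (7/17)^{16} = 33232930569601/48661191875666868481.
By linearity of expectation: E[X] = Σ_H E[X_H] = 2862423051509815793 · p^{16} = 2862423051509815793 · 33232930569601/48661191875666868481 = 33232930569601/17.
Numerically: E[X] ≈ 1.95488e+12.

E[X] = 2862423051509815793 · (7/17)^{16} = 33232930569601/17 ≈ 1.95488e+12.


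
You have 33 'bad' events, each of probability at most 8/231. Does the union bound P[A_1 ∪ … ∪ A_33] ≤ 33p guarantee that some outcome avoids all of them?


Union bound: P[∪_{i=1}^{33} A_i] ≤ Σ_i P[A_i] ≤ 33·p = 33·(8/231) = 8/7.
Numerically: 8/7 ≈ 1.142857.
Is 8/7 < 1? NO.
Since the bound 8/7 is ≥ 1, the union bound is uninformative here; it does NOT by itself certify existence.

33·p = 8/7 ≈ 1.142857; existence NOT certified by the union bound.


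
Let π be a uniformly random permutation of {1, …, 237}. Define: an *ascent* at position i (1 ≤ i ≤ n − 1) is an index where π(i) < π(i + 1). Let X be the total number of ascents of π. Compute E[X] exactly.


Write X = Σ X_I over i = 1, …, 236, with X_I the indicator of one ascent.
There are 236 indicators.
For each fixed i, the pair (π(i), π(i+1)) is a uniformly random ordered pair of distinct values from {1, …, 237}; by symmetry P[π(i) < π(i+1)] = 1/2.
By linearity: E[X] = 236 · (1/2) = (237 − 1) · (1/2) = 118 ≈ 118.000000.

E[X] = 118 = 118.000000.


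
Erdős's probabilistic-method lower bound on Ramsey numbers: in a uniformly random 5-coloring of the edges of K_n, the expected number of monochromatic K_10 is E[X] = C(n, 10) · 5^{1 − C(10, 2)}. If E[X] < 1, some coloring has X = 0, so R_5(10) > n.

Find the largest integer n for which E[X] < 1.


We need C(n, 10) · 5^{1 − 45} < 1, i.e. C(n, 10) < 5^{45 − 1} = 5684341886080801486968994140625.
Check values of n near the boundary:
  n = 5387: C(5387, 10) = 5624406917627224603154306376491; 5624406917627224603154306376491 < 5684341886080801486968994140625? YES
  n = 5388: C(5388, 10) = 5634865093375880654852250419586; 5634865093375880654852250419586 < 5684341886080801486968994140625? YES
  n = 5389: C(5389, 10) = 5645340767466558997768874792926; 5645340767466558997768874792926 < 5684341886080801486968994140625? YES
  n = 5390: C(5390, 10) = 5655833965919099070255434039753; 5655833965919099070255434039753 < 5684341886080801486968994140625? YES
  n = 5391: C(5391, 10) = 5666344714787188828795213697883; 5666344714787188828795213697883 < 5684341886080801486968994140625? YES
  n = 5392: C(5392, 10) = 5676873040158402483252283957448; 5676873040158402483252283957448 < 5684341886080801486968994140625? YES
  n = 5393: C(5393, 10) = 5687418968154238267170642278008; 5687418968154238267170642278008 < 5684341886080801486968994140625? NO
  n = 5394: C(5394, 10) = 5697982524930156243149785372878; 5697982524930156243149785372878 < 5684341886080801486968994140625? NO
The largest n with C(n, 10) < 5684341886080801486968994140625 is n = 5392 (where E[X] = 5676873040158402483252283957448/5684341886080801486968994140625 ≈ 0.999). Hence R_5(10) > 5392, i.e. R_5(10) ≥ 5393.

Largest n = 5392; hence R_5(10) > 5392.


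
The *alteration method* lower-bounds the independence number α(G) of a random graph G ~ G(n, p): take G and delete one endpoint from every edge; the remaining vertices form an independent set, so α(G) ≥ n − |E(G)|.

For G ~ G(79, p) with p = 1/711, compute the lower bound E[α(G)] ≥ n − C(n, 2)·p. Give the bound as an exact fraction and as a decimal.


E[|E(G)|] = C(79, 2)·p = 3081 · (1/711) = 13/3.
E[α(G)] ≥ n − E[|E(G)|] = 79 − 13/3 = 224/3.
Numerically: ≈ 74.6667.
(This is only a lower bound; the true E[α(G)] may be larger.)

E[α(G)] ≥ 224/3 ≈ 74.6667.
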